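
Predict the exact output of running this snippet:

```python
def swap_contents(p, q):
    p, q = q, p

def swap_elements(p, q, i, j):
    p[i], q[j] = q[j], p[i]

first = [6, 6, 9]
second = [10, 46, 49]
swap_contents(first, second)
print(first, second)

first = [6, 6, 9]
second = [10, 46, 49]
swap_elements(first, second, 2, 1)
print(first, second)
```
[6, 6, 9] [10, 46, 49]
[6, 6, 46] [10, 9, 49]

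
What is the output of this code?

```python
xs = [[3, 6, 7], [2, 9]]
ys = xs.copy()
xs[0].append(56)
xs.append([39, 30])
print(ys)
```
[[3, 6, 7, 56], [2, 9]]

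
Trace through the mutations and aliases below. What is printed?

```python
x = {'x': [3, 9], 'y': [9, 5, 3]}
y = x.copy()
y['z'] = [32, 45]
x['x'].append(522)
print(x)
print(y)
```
{'x': [3, 9, 522], 'y': [9, 5, 3]}
{'x': [3, 9, 522], 'y': [9, 5, 3], 'z': [32, 45]}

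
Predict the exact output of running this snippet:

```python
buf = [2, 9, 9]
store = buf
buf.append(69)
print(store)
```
[2, 9, 9, 69]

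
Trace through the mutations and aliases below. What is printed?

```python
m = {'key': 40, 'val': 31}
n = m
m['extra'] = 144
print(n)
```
{'key': 40, 'val': 31, 'extra': 144}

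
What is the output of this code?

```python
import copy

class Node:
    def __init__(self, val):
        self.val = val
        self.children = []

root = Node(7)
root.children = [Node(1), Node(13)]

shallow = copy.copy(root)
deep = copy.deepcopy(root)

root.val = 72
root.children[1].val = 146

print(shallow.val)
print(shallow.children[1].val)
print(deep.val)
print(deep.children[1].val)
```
7
146
7
13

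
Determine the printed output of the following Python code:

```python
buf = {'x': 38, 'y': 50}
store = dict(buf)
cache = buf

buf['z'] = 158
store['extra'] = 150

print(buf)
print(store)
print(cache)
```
{'x': 38, 'y': 50, 'z': 158}
{'x': 38, 'y': 50, 'extra': 150}
{'x': 38, 'y': 50, 'z': 158}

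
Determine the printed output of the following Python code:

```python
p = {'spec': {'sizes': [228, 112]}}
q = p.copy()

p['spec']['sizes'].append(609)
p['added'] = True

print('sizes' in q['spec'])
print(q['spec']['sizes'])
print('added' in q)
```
True
[228, 112, 609]
False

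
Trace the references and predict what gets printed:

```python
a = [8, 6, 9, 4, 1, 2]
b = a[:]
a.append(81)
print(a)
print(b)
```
[8, 6, 9, 4, 1, 2, 81]
[8, 6, 9, 4, 1, 2]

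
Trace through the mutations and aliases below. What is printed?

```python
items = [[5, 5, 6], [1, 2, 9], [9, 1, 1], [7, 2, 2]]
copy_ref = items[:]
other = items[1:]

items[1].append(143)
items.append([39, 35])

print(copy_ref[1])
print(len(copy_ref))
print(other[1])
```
[1, 2, 9, 143]
4
[9, 1, 1]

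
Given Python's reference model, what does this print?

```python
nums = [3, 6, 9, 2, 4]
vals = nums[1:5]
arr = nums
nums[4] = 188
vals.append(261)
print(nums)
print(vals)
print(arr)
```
[3, 6, 9, 2, 188]
[6, 9, 2, 4, 261]
[3, 6, 9, 2, 188]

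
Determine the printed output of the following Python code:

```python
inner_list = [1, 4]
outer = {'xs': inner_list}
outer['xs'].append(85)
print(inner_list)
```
[1, 4, 85]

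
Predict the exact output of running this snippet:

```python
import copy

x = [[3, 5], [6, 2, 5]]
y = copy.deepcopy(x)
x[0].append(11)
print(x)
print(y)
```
[[3, 5, 11], [6, 2, 5]]
[[3, 5], [6, 2, 5]]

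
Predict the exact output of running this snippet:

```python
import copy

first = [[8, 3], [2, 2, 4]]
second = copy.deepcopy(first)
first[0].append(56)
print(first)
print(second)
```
[[8, 3, 56], [2, 2, 4]]
[[8, 3], [2, 2, 4]]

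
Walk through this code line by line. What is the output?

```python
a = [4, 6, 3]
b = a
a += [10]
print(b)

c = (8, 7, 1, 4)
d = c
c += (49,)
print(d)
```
[4, 6, 3, 10]
(8, 7, 1, 4)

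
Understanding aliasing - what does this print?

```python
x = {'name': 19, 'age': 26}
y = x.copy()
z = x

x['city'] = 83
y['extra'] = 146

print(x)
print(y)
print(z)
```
{'name': 19, 'age': 26, 'city': 83}
{'name': 19, 'age': 26, 'extra': 146}
{'name': 19, 'age': 26, 'city': 83}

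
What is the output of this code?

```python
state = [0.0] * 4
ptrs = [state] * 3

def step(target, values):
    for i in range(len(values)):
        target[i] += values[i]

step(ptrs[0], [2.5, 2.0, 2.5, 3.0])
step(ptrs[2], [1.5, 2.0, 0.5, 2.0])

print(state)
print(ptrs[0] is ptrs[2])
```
[4.0, 4.0, 3.0, 5.0]
True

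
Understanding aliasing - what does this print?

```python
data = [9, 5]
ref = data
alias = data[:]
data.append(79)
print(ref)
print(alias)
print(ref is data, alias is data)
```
[9, 5, 79]
[9, 5]
True False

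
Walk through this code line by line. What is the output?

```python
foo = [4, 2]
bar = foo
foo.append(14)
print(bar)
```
[4, 2, 14]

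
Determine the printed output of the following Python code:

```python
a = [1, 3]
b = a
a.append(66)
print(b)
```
[1, 3, 66]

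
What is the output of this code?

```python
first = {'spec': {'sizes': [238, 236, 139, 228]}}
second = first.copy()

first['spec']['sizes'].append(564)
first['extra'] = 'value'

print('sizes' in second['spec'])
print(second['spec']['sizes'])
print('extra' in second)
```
True
[238, 236, 139, 228, 564]
False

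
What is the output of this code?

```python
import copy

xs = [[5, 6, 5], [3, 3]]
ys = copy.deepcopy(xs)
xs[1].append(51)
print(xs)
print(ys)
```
[[5, 6, 5], [3, 3, 51]]
[[5, 6, 5], [3, 3]]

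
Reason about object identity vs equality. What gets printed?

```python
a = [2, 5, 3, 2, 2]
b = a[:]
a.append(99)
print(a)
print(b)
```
[2, 5, 3, 2, 2, 99]
[2, 5, 3, 2, 2]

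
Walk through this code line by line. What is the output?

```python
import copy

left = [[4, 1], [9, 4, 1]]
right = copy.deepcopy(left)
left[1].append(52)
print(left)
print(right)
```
[[4, 1], [9, 4, 1, 52]]
[[4, 1], [9, 4, 1]]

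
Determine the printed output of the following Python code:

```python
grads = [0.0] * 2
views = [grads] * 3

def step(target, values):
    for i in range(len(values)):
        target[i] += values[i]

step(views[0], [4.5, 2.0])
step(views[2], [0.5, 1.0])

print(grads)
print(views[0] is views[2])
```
[5.0, 3.0]
True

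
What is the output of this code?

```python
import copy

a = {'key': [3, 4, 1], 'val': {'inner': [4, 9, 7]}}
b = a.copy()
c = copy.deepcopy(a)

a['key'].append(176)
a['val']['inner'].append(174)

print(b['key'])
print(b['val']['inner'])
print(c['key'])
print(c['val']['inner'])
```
[3, 4, 1, 176]
[4, 9, 7, 174]
[3, 4, 1]
[4, 9, 7]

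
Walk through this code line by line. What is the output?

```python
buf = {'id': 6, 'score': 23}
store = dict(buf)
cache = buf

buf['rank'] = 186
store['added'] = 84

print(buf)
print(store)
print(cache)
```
{'id': 6, 'score': 23, 'rank': 186}
{'id': 6, 'score': 23, 'added': 84}
{'id': 6, 'score': 23, 'rank': 186}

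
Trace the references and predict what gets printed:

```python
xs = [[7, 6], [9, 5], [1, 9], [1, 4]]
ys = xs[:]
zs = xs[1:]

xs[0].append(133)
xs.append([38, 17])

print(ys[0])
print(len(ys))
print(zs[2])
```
[7, 6, 133]
4
[1, 4]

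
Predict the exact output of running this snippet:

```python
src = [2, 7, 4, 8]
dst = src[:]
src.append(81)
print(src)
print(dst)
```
[2, 7, 4, 8, 81]
[2, 7, 4, 8]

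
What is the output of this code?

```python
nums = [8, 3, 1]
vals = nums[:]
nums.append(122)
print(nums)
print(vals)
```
[8, 3, 1, 122]
[8, 3, 1]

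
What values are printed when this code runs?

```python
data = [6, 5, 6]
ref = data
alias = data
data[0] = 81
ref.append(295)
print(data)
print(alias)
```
[81, 5, 6, 295]
[81, 5, 6, 295]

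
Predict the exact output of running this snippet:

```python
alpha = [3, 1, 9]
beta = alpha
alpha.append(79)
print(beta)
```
[3, 1, 9, 79]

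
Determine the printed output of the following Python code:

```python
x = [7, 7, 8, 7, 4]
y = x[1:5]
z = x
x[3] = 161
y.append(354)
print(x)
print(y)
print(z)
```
[7, 7, 8, 161, 4]
[7, 8, 7, 4, 354]
[7, 7, 8, 161, 4]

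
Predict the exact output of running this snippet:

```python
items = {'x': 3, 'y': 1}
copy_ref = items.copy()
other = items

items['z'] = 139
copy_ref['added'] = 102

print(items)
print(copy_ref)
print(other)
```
{'x': 3, 'y': 1, 'z': 139}
{'x': 3, 'y': 1, 'added': 102}
{'x': 3, 'y': 1, 'z': 139}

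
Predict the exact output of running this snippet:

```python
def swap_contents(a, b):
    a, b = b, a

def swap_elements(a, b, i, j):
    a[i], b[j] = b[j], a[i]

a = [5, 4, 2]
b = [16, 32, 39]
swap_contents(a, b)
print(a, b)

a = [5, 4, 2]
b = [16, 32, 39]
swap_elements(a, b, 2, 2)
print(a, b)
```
[5, 4, 2] [16, 32, 39]
[5, 4, 39] [16, 32, 2]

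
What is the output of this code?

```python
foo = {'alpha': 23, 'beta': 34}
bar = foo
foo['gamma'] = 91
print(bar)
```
{'alpha': 23, 'beta': 34, 'gamma': 91}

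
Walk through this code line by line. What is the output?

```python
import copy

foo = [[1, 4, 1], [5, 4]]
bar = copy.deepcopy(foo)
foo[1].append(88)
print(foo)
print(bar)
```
[[1, 4, 1], [5, 4, 88]]
[[1, 4, 1], [5, 4]]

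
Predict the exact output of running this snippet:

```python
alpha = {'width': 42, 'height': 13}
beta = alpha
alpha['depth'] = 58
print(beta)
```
{'width': 42, 'height': 13, 'depth': 58}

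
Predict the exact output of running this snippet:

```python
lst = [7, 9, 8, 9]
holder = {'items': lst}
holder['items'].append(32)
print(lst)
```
[7, 9, 8, 9, 32]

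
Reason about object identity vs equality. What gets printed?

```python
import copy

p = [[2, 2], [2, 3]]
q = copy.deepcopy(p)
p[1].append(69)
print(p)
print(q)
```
[[2, 2], [2, 3, 69]]
[[2, 2], [2, 3]]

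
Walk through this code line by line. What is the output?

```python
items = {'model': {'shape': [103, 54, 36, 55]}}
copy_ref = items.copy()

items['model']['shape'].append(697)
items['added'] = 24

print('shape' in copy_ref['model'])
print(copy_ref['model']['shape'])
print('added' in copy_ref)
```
True
[103, 54, 36, 55, 697]
False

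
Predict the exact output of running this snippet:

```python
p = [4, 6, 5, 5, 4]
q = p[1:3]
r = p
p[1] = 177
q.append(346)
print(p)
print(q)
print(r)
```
[4, 177, 5, 5, 4]
[6, 5, 346]
[4, 177, 5, 5, 4]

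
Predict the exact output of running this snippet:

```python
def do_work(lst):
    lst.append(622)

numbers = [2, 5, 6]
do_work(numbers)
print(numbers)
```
[2, 5, 6, 622]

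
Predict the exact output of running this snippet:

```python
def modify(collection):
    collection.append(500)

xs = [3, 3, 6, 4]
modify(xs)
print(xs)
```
[3, 3, 6, 4, 500]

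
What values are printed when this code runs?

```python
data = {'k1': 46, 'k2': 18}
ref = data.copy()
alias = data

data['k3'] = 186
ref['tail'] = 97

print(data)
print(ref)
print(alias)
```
{'k1': 46, 'k2': 18, 'k3': 186}
{'k1': 46, 'k2': 18, 'tail': 97}
{'k1': 46, 'k2': 18, 'k3': 186}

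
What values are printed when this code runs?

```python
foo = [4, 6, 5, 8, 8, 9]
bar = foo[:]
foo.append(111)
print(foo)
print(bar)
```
[4, 6, 5, 8, 8, 9, 111]
[4, 6, 5, 8, 8, 9]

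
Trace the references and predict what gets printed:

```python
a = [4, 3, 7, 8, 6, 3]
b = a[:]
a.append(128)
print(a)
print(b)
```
[4, 3, 7, 8, 6, 3, 128]
[4, 3, 7, 8, 6, 3]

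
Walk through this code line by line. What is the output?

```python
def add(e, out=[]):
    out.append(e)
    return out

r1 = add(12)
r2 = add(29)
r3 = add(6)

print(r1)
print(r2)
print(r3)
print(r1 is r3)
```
[12, 29, 6]
[12, 29, 6]
[12, 29, 6]
True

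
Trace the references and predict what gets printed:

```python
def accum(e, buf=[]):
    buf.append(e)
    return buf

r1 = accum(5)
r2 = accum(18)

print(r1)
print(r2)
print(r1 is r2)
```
[5, 18]
[5, 18]
True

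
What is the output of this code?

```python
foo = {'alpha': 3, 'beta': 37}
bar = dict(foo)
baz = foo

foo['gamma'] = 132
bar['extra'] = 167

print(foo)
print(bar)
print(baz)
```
{'alpha': 3, 'beta': 37, 'gamma': 132}
{'alpha': 3, 'beta': 37, 'extra': 167}
{'alpha': 3, 'beta': 37, 'gamma': 132}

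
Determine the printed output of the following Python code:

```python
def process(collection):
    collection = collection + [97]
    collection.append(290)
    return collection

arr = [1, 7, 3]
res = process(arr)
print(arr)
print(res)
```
[1, 7, 3]
[1, 7, 3, 97, 290]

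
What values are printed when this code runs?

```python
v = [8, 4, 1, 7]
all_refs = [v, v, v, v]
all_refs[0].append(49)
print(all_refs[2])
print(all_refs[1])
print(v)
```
[8, 4, 1, 7, 49]
[8, 4, 1, 7, 49]
[8, 4, 1, 7, 49]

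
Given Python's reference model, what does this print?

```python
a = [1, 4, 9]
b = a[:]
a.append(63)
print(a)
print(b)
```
[1, 4, 9, 63]
[1, 4, 9]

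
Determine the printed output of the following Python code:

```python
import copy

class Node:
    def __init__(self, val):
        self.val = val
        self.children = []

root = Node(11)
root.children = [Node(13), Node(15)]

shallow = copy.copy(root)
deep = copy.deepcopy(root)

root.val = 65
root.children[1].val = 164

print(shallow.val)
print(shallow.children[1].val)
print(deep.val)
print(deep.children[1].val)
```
11
164
11
15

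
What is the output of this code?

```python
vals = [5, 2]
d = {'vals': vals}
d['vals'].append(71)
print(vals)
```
[5, 2, 71]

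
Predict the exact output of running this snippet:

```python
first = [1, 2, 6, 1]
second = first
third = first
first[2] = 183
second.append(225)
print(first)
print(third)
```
[1, 2, 183, 1, 225]
[1, 2, 183, 1, 225]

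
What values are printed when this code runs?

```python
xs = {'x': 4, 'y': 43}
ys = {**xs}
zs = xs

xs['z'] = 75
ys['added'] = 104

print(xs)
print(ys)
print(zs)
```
{'x': 4, 'y': 43, 'z': 75}
{'x': 4, 'y': 43, 'added': 104}
{'x': 4, 'y': 43, 'z': 75}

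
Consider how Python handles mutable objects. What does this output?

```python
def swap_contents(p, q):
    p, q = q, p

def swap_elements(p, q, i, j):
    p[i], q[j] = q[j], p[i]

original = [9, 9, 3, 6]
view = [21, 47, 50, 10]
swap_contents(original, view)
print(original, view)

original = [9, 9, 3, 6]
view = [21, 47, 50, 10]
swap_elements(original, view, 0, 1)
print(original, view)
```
[9, 9, 3, 6] [21, 47, 50, 10]
[47, 9, 3, 6] [21, 9, 50, 10]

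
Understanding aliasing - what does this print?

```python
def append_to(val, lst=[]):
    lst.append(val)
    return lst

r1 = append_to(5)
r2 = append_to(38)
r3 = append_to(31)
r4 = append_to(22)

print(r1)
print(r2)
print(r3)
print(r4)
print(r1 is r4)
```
[5, 38, 31, 22]
[5, 38, 31, 22]
[5, 38, 31, 22]
[5, 38, 31, 22]
True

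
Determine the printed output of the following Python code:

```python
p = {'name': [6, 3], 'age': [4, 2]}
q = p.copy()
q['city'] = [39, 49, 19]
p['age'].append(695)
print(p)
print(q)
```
{'name': [6, 3], 'age': [4, 2, 695]}
{'name': [6, 3], 'age': [4, 2, 695], 'city': [39, 49, 19]}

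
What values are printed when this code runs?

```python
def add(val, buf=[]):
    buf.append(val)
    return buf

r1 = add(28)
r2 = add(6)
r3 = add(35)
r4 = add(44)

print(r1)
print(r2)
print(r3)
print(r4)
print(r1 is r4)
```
[28, 6, 35, 44]
[28, 6, 35, 44]
[28, 6, 35, 44]
[28, 6, 35, 44]
True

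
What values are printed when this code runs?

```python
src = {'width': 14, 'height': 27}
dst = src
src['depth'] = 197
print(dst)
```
{'width': 14, 'height': 27, 'depth': 197}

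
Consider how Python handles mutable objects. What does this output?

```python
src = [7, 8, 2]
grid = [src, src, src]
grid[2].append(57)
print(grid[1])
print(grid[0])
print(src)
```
[7, 8, 2, 57]
[7, 8, 2, 57]
[7, 8, 2, 57]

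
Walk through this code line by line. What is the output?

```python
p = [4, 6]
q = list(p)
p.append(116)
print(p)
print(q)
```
[4, 6, 116]
[4, 6]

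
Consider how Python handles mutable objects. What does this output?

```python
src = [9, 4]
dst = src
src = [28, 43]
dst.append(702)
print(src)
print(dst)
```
[28, 43]
[9, 4, 702]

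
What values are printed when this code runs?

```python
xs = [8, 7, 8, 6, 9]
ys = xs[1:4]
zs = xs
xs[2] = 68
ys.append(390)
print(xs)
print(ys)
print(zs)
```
[8, 7, 68, 6, 9]
[7, 8, 6, 390]
[8, 7, 68, 6, 9]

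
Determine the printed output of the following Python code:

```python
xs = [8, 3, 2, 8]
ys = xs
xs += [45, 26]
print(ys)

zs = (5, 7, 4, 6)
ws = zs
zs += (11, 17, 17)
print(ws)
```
[8, 3, 2, 8, 45, 26]
(5, 7, 4, 6)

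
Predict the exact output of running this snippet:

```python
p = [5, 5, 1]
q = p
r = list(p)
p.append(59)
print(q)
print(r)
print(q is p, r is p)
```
[5, 5, 1, 59]
[5, 5, 1]
True False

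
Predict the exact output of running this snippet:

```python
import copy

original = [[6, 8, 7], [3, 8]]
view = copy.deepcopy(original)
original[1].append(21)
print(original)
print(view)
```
[[6, 8, 7], [3, 8, 21]]
[[6, 8, 7], [3, 8]]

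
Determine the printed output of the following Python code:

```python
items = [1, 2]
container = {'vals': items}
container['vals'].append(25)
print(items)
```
[1, 2, 25]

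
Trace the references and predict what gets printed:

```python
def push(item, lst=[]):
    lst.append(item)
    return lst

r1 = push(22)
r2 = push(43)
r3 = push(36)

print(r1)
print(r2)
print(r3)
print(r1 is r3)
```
[22, 43, 36]
[22, 43, 36]
[22, 43, 36]
True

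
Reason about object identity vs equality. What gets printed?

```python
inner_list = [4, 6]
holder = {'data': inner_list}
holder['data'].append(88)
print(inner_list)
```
[4, 6, 88]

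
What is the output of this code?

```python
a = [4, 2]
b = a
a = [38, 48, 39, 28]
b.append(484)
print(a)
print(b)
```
[38, 48, 39, 28]
[4, 2, 484]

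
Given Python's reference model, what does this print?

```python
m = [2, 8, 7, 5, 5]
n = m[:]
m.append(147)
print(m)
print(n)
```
[2, 8, 7, 5, 5, 147]
[2, 8, 7, 5, 5]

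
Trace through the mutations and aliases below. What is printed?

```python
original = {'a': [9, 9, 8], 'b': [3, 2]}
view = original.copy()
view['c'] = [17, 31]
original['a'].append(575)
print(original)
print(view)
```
{'a': [9, 9, 8, 575], 'b': [3, 2]}
{'a': [9, 9, 8, 575], 'b': [3, 2], 'c': [17, 31]}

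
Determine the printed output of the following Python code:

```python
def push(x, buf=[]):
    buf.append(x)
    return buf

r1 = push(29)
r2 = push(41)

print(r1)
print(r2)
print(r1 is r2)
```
[29, 41]
[29, 41]
True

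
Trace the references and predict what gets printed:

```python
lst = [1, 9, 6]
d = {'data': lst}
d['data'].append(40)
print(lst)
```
[1, 9, 6, 40]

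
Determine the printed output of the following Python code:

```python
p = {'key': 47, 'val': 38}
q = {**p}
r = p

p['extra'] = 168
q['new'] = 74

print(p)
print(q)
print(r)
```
{'key': 47, 'val': 38, 'extra': 168}
{'key': 47, 'val': 38, 'new': 74}
{'key': 47, 'val': 38, 'extra': 168}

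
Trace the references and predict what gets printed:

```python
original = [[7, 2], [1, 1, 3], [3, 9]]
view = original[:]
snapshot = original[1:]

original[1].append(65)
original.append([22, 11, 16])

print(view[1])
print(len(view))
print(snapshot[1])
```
[1, 1, 3, 65]
3
[3, 9]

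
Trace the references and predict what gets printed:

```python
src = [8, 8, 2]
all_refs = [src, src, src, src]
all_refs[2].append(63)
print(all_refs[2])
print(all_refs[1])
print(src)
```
[8, 8, 2, 63]
[8, 8, 2, 63]
[8, 8, 2, 63]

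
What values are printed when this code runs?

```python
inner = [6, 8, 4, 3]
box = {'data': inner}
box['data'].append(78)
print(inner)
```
[6, 8, 4, 3, 78]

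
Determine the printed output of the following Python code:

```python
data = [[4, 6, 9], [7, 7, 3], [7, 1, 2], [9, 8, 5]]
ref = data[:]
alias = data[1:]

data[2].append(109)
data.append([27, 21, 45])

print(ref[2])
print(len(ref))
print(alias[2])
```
[7, 1, 2, 109]
4
[9, 8, 5]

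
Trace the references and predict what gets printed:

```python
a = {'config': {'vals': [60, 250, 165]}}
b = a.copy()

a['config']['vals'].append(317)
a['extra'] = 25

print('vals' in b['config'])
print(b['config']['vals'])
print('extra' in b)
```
True
[60, 250, 165, 317]
False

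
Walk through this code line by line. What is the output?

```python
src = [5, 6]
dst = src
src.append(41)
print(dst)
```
[5, 6, 41]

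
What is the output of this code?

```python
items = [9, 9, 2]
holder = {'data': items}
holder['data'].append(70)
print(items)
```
[9, 9, 2, 70]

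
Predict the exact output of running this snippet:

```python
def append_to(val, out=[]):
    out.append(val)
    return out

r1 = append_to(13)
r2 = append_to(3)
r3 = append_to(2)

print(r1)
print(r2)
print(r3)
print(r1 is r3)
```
[13, 3, 2]
[13, 3, 2]
[13, 3, 2]
True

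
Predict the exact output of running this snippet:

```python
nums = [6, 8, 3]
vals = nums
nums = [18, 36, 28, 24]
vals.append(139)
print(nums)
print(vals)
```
[18, 36, 28, 24]
[6, 8, 3, 139]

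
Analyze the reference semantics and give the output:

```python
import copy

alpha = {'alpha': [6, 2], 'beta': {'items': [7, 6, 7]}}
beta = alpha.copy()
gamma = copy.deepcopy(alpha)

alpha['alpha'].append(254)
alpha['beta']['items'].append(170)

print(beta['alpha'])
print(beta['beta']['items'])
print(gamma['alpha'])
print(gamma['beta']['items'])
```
[6, 2, 254]
[7, 6, 7, 170]
[6, 2]
[7, 6, 7]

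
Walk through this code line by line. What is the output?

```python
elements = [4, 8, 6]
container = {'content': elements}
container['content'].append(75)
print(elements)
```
[4, 8, 6, 75]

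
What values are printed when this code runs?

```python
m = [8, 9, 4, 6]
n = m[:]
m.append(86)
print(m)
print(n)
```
[8, 9, 4, 6, 86]
[8, 9, 4, 6]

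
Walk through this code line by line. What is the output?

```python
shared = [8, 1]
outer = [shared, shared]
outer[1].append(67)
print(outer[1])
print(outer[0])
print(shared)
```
[8, 1, 67]
[8, 1, 67]
[8, 1, 67]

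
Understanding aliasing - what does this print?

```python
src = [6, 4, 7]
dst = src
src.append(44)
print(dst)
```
[6, 4, 7, 44]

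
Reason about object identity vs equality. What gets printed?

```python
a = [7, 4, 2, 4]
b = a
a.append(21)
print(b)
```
[7, 4, 2, 4, 21]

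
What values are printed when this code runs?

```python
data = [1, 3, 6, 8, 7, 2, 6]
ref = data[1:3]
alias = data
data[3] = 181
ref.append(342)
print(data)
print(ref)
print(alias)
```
[1, 3, 6, 181, 7, 2, 6]
[3, 6, 342]
[1, 3, 6, 181, 7, 2, 6]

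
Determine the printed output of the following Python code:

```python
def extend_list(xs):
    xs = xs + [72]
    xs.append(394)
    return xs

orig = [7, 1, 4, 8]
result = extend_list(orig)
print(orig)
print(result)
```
[7, 1, 4, 8]
[7, 1, 4, 8, 72, 394]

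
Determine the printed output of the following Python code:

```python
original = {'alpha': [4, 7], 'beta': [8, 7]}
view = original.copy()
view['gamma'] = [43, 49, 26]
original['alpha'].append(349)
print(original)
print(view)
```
{'alpha': [4, 7, 349], 'beta': [8, 7]}
{'alpha': [4, 7, 349], 'beta': [8, 7], 'gamma': [43, 49, 26]}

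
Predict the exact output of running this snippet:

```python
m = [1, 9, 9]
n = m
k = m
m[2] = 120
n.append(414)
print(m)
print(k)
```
[1, 9, 120, 414]
[1, 9, 120, 414]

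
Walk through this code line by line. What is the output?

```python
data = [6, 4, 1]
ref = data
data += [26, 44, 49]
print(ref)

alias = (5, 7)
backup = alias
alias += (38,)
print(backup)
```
[6, 4, 1, 26, 44, 49]
(5, 7)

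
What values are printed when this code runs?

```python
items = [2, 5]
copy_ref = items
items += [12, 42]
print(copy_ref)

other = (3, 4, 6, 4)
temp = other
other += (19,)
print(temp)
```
[2, 5, 12, 42]
(3, 4, 6, 4)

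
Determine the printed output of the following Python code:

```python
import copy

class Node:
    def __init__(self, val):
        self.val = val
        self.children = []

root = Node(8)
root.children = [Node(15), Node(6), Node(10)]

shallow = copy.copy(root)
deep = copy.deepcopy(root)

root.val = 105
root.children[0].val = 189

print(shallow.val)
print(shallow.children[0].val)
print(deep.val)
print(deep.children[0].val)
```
8
189
8
15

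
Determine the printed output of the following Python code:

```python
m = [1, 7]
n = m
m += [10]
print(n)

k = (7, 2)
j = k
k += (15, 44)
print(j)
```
[1, 7, 10]
(7, 2)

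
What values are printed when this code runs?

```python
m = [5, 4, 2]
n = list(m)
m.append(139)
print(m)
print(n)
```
[5, 4, 2, 139]
[5, 4, 2]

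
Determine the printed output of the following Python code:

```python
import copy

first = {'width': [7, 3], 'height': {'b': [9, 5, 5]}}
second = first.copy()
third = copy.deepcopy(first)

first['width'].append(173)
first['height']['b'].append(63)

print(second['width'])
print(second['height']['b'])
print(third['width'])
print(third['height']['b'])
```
[7, 3, 173]
[9, 5, 5, 63]
[7, 3]
[9, 5, 5]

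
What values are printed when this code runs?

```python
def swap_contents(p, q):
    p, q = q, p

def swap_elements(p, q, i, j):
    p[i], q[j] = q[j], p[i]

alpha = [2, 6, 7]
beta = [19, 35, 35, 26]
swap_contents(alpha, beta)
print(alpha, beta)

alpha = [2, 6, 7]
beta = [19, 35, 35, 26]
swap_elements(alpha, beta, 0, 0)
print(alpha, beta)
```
[2, 6, 7] [19, 35, 35, 26]
[19, 6, 7] [2, 35, 35, 26]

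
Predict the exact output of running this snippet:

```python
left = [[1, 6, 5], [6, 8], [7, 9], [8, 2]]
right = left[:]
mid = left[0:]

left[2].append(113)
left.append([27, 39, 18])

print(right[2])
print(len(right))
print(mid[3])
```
[7, 9, 113]
4
[8, 2]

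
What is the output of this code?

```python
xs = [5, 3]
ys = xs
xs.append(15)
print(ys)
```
[5, 3, 15]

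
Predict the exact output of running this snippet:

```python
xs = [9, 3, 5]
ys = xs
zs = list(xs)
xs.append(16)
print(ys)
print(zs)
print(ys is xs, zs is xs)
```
[9, 3, 5, 16]
[9, 3, 5]
True False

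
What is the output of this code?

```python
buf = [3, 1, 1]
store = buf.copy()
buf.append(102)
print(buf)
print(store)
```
[3, 1, 1, 102]
[3, 1, 1]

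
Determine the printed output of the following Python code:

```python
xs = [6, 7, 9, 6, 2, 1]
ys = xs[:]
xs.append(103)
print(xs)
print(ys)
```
[6, 7, 9, 6, 2, 1, 103]
[6, 7, 9, 6, 2, 1]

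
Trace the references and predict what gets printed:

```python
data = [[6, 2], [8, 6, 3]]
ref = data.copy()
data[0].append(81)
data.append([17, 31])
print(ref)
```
[[6, 2, 81], [8, 6, 3]]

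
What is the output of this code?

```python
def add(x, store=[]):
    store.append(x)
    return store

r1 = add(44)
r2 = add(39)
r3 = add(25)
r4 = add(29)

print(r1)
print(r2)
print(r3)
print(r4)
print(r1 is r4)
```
[44, 39, 25, 29]
[44, 39, 25, 29]
[44, 39, 25, 29]
[44, 39, 25, 29]
True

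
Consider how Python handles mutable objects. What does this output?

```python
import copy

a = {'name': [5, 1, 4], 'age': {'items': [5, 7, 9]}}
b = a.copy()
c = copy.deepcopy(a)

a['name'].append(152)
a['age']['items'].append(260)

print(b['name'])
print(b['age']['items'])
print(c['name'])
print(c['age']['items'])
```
[5, 1, 4, 152]
[5, 7, 9, 260]
[5, 1, 4]
[5, 7, 9]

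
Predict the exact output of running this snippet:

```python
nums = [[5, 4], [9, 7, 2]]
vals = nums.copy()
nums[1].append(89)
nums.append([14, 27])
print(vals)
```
[[5, 4], [9, 7, 2, 89]]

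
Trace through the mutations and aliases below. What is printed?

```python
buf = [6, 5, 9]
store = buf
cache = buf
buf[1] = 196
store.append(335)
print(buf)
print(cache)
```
[6, 196, 9, 335]
[6, 196, 9, 335]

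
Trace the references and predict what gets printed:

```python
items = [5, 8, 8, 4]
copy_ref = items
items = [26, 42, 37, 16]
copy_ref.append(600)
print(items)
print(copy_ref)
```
[26, 42, 37, 16]
[5, 8, 8, 4, 600]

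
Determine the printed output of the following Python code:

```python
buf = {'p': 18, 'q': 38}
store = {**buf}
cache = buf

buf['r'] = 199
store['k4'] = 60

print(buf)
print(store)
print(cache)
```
{'p': 18, 'q': 38, 'r': 199}
{'p': 18, 'q': 38, 'k4': 60}
{'p': 18, 'q': 38, 'r': 199}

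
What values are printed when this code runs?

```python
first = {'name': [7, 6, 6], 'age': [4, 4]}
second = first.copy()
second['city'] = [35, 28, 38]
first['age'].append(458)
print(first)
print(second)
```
{'name': [7, 6, 6], 'age': [4, 4, 458]}
{'name': [7, 6, 6], 'age': [4, 4, 458], 'city': [35, 28, 38]}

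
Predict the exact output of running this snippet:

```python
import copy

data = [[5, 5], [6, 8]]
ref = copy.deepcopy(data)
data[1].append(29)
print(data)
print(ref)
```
[[5, 5], [6, 8, 29]]
[[5, 5], [6, 8]]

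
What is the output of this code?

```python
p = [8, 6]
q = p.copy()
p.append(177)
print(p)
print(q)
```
[8, 6, 177]
[8, 6]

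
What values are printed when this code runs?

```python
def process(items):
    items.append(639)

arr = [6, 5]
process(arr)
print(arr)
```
[6, 5, 639]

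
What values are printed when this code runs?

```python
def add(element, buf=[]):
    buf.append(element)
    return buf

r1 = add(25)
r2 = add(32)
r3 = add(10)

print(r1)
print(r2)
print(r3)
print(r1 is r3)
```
[25, 32, 10]
[25, 32, 10]
[25, 32, 10]
True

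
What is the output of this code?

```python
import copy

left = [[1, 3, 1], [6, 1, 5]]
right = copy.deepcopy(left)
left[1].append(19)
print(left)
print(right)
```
[[1, 3, 1], [6, 1, 5, 19]]
[[1, 3, 1], [6, 1, 5]]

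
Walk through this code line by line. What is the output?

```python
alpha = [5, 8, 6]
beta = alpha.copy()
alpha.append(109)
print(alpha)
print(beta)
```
[5, 8, 6, 109]
[5, 8, 6]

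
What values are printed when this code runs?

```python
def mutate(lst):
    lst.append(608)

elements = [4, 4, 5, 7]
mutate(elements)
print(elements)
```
[4, 4, 5, 7, 608]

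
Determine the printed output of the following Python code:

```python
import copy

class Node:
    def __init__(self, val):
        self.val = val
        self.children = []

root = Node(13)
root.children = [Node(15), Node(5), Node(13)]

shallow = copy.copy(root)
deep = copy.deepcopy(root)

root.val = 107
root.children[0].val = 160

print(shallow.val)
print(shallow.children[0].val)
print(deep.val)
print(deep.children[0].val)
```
13
160
13
15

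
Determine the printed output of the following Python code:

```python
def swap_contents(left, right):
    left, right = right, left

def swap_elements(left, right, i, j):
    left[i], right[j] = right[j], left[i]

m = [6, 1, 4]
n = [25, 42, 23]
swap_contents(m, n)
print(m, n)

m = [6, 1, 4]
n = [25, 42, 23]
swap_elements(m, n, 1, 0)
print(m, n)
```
[6, 1, 4] [25, 42, 23]
[6, 25, 4] [1, 42, 23]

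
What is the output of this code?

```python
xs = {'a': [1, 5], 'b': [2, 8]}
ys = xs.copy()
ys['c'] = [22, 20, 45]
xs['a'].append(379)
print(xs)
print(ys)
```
{'a': [1, 5, 379], 'b': [2, 8]}
{'a': [1, 5, 379], 'b': [2, 8], 'c': [22, 20, 45]}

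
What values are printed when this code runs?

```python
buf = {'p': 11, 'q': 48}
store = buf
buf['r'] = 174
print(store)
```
{'p': 11, 'q': 48, 'r': 174}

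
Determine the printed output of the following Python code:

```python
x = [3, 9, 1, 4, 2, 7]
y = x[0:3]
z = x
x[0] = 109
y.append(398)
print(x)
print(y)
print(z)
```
[109, 9, 1, 4, 2, 7]
[3, 9, 1, 398]
[109, 9, 1, 4, 2, 7]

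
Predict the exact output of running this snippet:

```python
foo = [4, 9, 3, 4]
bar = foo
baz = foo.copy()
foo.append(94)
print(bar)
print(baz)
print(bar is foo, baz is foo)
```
[4, 9, 3, 4, 94]
[4, 9, 3, 4]
True False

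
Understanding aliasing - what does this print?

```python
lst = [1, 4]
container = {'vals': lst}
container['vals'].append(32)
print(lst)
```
[1, 4, 32]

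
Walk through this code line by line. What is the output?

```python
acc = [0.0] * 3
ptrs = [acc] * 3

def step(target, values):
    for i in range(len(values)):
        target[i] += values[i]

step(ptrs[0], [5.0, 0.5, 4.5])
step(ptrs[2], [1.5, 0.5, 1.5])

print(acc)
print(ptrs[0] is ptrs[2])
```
[6.5, 1.0, 6.0]
True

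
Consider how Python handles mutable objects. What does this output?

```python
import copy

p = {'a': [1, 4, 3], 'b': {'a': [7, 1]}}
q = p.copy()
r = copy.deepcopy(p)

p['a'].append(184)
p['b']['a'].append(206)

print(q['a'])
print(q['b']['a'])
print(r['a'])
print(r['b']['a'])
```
[1, 4, 3, 184]
[7, 1, 206]
[1, 4, 3]
[7, 1]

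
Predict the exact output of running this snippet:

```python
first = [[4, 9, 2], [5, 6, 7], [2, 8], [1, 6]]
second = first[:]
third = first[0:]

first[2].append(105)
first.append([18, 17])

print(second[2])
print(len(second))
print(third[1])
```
[2, 8, 105]
4
[5, 6, 7]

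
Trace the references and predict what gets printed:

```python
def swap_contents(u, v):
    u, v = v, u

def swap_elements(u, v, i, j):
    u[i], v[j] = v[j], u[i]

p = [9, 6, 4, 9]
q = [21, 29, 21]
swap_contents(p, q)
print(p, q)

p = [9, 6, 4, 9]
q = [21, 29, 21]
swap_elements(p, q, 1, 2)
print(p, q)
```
[9, 6, 4, 9] [21, 29, 21]
[9, 21, 4, 9] [21, 29, 6]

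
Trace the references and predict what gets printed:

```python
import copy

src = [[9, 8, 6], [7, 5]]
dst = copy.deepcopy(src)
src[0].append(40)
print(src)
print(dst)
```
[[9, 8, 6, 40], [7, 5]]
[[9, 8, 6], [7, 5]]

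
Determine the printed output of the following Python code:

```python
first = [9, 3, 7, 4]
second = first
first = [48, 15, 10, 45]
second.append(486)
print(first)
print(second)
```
[48, 15, 10, 45]
[9, 3, 7, 4, 486]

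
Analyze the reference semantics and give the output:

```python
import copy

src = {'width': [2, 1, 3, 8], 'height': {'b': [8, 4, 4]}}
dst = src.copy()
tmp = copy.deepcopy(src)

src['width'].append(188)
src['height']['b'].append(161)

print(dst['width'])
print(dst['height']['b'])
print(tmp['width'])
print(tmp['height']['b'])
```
[2, 1, 3, 8, 188]
[8, 4, 4, 161]
[2, 1, 3, 8]
[8, 4, 4]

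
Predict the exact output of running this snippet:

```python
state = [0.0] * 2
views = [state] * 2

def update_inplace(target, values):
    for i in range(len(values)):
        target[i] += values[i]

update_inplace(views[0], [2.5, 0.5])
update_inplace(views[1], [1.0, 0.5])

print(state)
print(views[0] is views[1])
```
[3.5, 1.0]
True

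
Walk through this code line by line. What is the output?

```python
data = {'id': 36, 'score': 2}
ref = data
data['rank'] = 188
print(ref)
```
{'id': 36, 'score': 2, 'rank': 188}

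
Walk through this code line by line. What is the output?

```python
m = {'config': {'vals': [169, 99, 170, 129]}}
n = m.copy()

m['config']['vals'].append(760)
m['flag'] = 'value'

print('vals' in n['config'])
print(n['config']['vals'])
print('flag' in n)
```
True
[169, 99, 170, 129, 760]
False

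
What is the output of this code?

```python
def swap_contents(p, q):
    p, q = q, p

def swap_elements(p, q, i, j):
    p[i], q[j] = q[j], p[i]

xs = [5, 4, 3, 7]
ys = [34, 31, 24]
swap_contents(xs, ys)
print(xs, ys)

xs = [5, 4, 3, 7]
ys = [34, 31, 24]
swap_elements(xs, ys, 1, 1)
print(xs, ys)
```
[5, 4, 3, 7] [34, 31, 24]
[5, 31, 3, 7] [34, 4, 24]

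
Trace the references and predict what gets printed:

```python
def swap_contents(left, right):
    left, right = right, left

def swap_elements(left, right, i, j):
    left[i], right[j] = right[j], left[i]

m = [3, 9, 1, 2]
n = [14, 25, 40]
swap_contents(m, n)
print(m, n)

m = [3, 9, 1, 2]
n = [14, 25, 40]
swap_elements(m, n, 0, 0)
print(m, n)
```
[3, 9, 1, 2] [14, 25, 40]
[14, 9, 1, 2] [3, 25, 40]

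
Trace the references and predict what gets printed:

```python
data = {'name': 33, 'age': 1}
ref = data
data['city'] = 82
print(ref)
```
{'name': 33, 'age': 1, 'city': 82}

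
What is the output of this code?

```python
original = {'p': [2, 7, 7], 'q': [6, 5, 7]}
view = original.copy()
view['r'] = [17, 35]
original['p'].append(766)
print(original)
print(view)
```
{'p': [2, 7, 7, 766], 'q': [6, 5, 7]}
{'p': [2, 7, 7, 766], 'q': [6, 5, 7], 'r': [17, 35]}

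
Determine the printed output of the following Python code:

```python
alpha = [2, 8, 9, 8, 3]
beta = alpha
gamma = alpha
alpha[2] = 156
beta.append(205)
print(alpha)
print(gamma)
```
[2, 8, 156, 8, 3, 205]
[2, 8, 156, 8, 3, 205]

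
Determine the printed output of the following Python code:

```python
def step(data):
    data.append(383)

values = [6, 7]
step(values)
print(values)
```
[6, 7, 383]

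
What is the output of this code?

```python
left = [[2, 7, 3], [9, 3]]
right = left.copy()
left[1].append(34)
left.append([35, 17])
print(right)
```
[[2, 7, 3], [9, 3, 34]]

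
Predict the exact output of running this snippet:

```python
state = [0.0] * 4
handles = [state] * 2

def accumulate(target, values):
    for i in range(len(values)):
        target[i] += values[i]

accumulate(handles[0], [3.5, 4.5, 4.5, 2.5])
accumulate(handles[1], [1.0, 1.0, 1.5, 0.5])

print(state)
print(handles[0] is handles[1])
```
[4.5, 5.5, 6.0, 3.0]
True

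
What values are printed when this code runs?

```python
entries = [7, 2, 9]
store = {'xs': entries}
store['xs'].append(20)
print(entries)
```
[7, 2, 9, 20]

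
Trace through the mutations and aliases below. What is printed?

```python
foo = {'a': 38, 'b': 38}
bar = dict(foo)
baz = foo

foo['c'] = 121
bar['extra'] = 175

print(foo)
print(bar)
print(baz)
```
{'a': 38, 'b': 38, 'c': 121}
{'a': 38, 'b': 38, 'extra': 175}
{'a': 38, 'b': 38, 'c': 121}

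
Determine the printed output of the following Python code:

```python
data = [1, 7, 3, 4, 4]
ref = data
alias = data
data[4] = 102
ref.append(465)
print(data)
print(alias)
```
[1, 7, 3, 4, 102, 465]
[1, 7, 3, 4, 102, 465]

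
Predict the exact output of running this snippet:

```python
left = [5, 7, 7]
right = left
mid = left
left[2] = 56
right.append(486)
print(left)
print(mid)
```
[5, 7, 56, 486]
[5, 7, 56, 486]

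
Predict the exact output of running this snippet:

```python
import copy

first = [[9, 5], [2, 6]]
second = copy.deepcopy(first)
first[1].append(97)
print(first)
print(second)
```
[[9, 5], [2, 6, 97]]
[[9, 5], [2, 6]]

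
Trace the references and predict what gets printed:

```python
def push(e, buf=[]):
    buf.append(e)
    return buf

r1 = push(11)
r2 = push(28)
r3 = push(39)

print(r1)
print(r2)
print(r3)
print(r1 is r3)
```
[11, 28, 39]
[11, 28, 39]
[11, 28, 39]
True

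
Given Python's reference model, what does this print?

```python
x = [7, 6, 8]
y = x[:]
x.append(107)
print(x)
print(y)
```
[7, 6, 8, 107]
[7, 6, 8]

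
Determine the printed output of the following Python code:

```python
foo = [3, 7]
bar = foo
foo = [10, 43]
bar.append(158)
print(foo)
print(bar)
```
[10, 43]
[3, 7, 158]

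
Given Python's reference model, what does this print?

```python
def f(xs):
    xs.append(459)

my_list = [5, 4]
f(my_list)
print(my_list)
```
[5, 4, 459]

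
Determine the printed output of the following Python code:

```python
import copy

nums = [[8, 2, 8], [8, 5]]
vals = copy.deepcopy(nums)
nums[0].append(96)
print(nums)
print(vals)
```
[[8, 2, 8, 96], [8, 5]]
[[8, 2, 8], [8, 5]]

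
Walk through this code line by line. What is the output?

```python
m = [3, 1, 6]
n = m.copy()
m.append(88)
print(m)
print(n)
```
[3, 1, 6, 88]
[3, 1, 6]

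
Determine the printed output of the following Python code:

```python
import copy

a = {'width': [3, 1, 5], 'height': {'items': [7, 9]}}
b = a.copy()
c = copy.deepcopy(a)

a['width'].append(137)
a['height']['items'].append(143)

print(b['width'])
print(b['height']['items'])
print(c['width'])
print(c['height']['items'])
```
[3, 1, 5, 137]
[7, 9, 143]
[3, 1, 5]
[7, 9]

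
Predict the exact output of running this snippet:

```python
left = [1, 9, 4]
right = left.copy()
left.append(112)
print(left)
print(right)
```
[1, 9, 4, 112]
[1, 9, 4]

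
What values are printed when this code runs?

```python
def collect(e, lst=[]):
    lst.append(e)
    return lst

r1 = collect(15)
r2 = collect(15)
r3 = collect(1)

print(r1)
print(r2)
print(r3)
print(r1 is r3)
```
[15, 15, 1]
[15, 15, 1]
[15, 15, 1]
True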